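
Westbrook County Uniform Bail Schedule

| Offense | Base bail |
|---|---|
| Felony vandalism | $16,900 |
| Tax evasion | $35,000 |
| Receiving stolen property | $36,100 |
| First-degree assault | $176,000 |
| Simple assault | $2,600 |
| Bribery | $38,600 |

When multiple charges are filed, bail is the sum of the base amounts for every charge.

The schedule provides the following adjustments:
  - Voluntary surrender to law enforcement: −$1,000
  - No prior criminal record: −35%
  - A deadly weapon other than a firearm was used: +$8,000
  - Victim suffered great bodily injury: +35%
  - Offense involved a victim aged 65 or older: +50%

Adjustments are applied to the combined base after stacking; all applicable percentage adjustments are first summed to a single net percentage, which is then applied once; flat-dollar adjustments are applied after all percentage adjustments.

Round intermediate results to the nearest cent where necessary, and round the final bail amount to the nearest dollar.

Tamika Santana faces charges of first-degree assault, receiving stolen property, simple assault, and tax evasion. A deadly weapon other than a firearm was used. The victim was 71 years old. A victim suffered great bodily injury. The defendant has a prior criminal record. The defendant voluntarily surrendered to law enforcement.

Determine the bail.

$468,945

Base amounts from the schedule: first-degree assault $176,000; receiving stolen property $36,100; simple assault $2,600; tax evasion $35,000.
Stacking rule: sum of all bases. $176,000 + $36,100 + $2,600 + $35,000 = $249,700.
Net percentage adjustment: +35% +50% = +85%. $249,700 × 1.85 = $461,945.
Voluntary surrender to law enforcement (−$1,000 flat): $461,945 − $1,000 = $460,945.
A deadly weapon other than a firearm was used (+$8,000 flat): $460,945 + $8,000 = $468,945.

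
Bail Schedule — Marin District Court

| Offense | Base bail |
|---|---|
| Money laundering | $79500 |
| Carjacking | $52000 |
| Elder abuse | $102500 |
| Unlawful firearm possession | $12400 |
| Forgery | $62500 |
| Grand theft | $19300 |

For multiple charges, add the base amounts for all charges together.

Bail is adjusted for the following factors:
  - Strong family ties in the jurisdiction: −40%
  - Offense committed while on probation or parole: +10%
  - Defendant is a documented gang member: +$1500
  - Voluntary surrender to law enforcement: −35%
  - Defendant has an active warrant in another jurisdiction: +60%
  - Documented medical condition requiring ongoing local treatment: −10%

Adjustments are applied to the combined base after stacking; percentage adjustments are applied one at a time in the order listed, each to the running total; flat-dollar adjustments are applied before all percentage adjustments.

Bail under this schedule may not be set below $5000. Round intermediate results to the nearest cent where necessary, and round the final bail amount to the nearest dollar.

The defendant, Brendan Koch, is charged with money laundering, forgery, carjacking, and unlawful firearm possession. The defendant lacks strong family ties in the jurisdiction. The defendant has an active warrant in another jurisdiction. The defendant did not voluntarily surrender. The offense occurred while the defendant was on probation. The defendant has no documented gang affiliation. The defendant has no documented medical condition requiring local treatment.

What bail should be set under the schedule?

Base amounts from the schedule: money laundering $79500; forgery $62500; carjacking $52000; unlawful firearm possession $12400.
Stacking rule: sum of all bases. $79500 + $62500 + $52000 + $12400 = $206400.
Offense committed while on probation or parole (+10%): $206400 × 1.1 = $227040.
Defendant has an active warrant in another jurisdiction (+60%): $227040 × 1.6 = $363264.
$363264 is at or above the $5000 minimum.

$363264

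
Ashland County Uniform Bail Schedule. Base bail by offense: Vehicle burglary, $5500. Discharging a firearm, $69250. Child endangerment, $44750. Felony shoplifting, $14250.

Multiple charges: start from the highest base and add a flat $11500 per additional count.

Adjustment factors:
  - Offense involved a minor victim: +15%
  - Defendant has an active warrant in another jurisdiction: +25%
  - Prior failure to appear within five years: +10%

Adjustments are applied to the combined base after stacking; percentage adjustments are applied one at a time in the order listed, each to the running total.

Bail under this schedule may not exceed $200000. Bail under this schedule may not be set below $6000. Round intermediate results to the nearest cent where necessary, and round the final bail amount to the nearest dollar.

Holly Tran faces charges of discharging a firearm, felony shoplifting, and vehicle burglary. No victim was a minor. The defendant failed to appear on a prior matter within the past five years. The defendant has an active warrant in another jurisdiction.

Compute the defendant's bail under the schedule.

Base amounts from the schedule: discharging a firearm $69250; felony shoplifting $14250; vehicle burglary $5500.
Stacking rule: highest base plus $11500 per additional charge. Highest is discharging a firearm at $69250; 2 additional charges → +$23000. Combined base = $92250.
Defendant has an active warrant in another jurisdiction (+25%): $92250 × 1.25 = $115312.50.
Prior failure to appear within five years (+10%): $115312.50 × 1.1 = $126843.75.
$126843.75 is within the $200000 maximum.
$126843.75 is at or above the $6000 minimum.
Rounded to the nearest dollar: $126844.

$126844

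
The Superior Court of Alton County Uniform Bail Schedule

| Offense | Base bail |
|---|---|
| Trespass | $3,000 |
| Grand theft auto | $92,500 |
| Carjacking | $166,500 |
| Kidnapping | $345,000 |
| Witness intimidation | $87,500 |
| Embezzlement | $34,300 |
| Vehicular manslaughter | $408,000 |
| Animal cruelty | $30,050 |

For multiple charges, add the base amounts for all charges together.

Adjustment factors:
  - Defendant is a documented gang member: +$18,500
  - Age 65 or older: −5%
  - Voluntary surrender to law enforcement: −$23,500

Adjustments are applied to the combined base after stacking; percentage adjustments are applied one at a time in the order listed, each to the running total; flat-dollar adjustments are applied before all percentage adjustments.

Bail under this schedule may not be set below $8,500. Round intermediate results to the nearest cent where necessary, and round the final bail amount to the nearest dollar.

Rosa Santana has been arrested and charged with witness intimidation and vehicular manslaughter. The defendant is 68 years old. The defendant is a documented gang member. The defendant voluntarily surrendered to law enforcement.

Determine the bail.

$465,975

Base amounts from the schedule: witness intimidation $87,500; vehicular manslaughter $408,000.
Stacking rule: sum of all bases. $87,500 + $408,000 = $495,500.
Defendant is a documented gang member (+$18,500 flat): $495,500 + $18,500 = $514,000.
Voluntary surrender to law enforcement (−$23,500 flat): $514,000 − $23,500 = $490,500.
Age 65 or older (−5%): $490,500 × 0.95 = $465,975.
$465,975 is at or above the $8,500 minimum.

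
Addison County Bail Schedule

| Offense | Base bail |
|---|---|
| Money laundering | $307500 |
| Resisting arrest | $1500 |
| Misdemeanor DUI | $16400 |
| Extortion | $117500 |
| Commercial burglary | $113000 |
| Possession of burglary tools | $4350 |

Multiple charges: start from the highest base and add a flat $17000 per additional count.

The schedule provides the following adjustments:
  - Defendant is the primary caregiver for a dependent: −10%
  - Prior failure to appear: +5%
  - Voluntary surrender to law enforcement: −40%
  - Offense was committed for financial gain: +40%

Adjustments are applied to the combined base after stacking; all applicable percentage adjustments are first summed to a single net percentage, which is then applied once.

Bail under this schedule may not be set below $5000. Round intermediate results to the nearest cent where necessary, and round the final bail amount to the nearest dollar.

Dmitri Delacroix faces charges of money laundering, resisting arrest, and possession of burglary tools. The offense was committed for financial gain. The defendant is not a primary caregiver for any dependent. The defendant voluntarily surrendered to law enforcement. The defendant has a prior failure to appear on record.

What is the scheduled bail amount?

$358575

Base amounts from the schedule: money laundering $307500; resisting arrest $1500; possession of burglary tools $4350.
Stacking rule: highest base plus $17000 per additional charge. Highest is money laundering at $307500; 2 additional charges → +$34000. Combined base = $341500.
Net percentage adjustment: +5% −40% +40% = +5%. $341500 × 1.05 = $358575.
$358575 is at or above the $5000 minimum.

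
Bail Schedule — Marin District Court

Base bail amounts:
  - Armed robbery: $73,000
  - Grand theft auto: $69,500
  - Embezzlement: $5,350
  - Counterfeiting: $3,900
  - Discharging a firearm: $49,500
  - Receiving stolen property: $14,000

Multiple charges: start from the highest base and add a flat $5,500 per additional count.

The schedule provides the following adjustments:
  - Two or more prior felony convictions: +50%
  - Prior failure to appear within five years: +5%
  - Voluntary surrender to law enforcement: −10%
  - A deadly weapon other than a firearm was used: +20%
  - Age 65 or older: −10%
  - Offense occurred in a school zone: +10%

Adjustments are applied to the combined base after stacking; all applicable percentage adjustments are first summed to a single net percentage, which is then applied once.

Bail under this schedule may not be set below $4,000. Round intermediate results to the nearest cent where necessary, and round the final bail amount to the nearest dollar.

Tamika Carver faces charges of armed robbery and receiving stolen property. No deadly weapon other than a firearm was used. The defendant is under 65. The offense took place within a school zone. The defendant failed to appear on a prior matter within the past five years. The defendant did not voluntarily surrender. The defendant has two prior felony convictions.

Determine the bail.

$129,525

Base amounts from the schedule: armed robbery $73,000; receiving stolen property $14,000.
Stacking rule: highest base plus $5,500 per additional charge. Highest is armed robbery at $73,000; 1 additional charge → +$5,500. Combined base = $78,500.
Net percentage adjustment: +50% +5% +10% = +65%. $78,500 × 1.65 = $129,525.
$129,525 is at or above the $4,000 minimum.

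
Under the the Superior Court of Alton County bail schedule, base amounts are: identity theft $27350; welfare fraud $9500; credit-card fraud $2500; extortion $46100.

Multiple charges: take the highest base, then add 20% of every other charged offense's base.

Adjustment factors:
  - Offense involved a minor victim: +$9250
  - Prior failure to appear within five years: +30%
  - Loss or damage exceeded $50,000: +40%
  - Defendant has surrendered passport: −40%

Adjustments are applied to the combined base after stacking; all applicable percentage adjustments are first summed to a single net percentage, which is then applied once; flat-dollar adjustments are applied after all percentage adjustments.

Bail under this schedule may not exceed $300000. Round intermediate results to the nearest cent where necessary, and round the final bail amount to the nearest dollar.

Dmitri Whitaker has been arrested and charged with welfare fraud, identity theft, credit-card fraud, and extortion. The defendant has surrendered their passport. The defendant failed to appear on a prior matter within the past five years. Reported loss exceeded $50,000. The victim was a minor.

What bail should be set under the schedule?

Base amounts from the schedule: welfare fraud $9500; identity theft $27350; credit-card fraud $2500; extortion $46100.
Stacking rule: highest base plus 20% of each additional charge. Highest is extortion at $46100. Additional: $9500 × 20% = $1900; $27350 × 20% = $5470; $2500 × 20% = $500. Combined base = $46100 + $7870 = $53970.
Net percentage adjustment: +30% +40% −40% = +30%. $53970 × 1.3 = $70161.
Offense involved a minor victim (+$9250 flat): $70161 + $9250 = $79411.
$79411 is within the $300000 maximum.

$79411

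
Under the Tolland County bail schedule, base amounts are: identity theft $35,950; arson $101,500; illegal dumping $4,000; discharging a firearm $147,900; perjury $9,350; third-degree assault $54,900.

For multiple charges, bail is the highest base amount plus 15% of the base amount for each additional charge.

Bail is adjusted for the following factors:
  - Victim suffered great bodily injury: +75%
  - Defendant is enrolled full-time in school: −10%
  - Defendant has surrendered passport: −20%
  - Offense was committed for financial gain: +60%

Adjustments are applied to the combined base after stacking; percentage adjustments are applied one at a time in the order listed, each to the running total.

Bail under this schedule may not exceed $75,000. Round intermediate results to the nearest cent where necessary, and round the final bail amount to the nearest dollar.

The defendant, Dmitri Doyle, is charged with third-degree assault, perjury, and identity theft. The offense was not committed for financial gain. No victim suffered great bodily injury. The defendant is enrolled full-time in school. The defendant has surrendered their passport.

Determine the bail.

Base amounts from the schedule: third-degree assault $54,900; perjury $9,350; identity theft $35,950.
Stacking rule: highest base plus 15% of each additional charge. Highest is third-degree assault at $54,900. Additional: $9,350 × 15% = $1,402.50; $35,950 × 15% = $5,392.50. Combined base = $54,900 + $6,795 = $61,695.
Defendant is enrolled full-time in school (−10%): $61,695 × 0.9 = $55,525.50.
Defendant has surrendered passport (−20%): $55,525.50 × 0.8 = $44,420.40.
$44,420.40 is within the $75,000 maximum.
Rounded to the nearest dollar: $44,420.

$44,420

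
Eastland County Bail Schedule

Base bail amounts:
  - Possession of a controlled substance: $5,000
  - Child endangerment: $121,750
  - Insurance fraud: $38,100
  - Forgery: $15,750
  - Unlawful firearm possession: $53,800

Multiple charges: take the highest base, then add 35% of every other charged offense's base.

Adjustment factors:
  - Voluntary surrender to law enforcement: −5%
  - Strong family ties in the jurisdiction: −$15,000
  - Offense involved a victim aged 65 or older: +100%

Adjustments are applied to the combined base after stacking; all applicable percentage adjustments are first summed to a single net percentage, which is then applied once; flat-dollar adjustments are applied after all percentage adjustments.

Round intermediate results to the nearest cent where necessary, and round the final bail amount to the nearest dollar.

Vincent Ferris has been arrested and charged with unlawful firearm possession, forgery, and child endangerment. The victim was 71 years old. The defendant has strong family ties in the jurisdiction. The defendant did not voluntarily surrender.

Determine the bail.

$277,185

Base amounts from the schedule: unlawful firearm possession $53,800; forgery $15,750; child endangerment $121,750.
Stacking rule: highest base plus 35% of each additional charge. Highest is child endangerment at $121,750. Additional: $53,800 × 35% = $18,830; $15,750 × 35% = $5,512.50. Combined base = $121,750 + $24,342.50 = $146,092.50.
Offense involved a victim aged 65 or older (+100%): $146,092.50 × 2 = $292,185.
Strong family ties in the jurisdiction (−$15,000 flat): $292,185 − $15,000 = $277,185.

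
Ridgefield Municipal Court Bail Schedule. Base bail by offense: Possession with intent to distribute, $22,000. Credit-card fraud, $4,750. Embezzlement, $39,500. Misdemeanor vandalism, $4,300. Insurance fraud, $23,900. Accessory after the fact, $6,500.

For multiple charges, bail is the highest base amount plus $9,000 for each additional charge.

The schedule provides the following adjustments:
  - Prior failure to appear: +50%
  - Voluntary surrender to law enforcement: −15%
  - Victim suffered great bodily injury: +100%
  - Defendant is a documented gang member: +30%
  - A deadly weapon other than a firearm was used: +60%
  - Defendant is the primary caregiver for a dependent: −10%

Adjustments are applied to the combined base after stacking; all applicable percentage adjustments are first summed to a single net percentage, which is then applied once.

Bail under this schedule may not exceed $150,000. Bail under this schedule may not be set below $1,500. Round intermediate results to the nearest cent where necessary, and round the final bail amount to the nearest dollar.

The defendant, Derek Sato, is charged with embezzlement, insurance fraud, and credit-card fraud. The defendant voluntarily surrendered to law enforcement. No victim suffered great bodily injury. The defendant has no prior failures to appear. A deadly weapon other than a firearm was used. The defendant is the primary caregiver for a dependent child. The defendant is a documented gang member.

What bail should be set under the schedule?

Base amounts from the schedule: embezzlement $39,500; insurance fraud $23,900; credit-card fraud $4,750.
Stacking rule: highest base plus $9,000 per additional charge. Highest is embezzlement at $39,500; 2 additional charges → +$18,000. Combined base = $57,500.
Net percentage adjustment: −15% +30% +60% −10% = +65%. $57,500 × 1.65 = $94,875.
$94,875 is within the $150,000 maximum.
$94,875 is at or above the $1,500 minimum.

$94,875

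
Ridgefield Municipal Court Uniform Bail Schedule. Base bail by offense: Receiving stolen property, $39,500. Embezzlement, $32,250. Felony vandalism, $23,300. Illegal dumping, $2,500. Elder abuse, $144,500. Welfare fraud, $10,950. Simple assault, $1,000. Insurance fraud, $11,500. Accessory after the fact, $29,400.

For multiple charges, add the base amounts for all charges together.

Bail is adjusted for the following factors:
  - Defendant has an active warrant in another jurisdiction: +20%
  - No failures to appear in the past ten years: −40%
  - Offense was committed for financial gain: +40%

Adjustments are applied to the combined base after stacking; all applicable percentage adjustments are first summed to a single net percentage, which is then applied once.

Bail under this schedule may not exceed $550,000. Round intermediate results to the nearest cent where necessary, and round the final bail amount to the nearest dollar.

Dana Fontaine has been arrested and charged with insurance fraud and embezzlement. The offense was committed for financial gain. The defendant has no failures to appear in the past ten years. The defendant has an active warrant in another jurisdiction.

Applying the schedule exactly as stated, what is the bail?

$52,500

Base amounts from the schedule: insurance fraud $11,500; embezzlement $32,250.
Stacking rule: sum of all bases. $11,500 + $32,250 = $43,750.
Net percentage adjustment: +20% −40% +40% = +20%. $43,750 × 1.2 = $52,500.
$52,500 is within the $550,000 maximum.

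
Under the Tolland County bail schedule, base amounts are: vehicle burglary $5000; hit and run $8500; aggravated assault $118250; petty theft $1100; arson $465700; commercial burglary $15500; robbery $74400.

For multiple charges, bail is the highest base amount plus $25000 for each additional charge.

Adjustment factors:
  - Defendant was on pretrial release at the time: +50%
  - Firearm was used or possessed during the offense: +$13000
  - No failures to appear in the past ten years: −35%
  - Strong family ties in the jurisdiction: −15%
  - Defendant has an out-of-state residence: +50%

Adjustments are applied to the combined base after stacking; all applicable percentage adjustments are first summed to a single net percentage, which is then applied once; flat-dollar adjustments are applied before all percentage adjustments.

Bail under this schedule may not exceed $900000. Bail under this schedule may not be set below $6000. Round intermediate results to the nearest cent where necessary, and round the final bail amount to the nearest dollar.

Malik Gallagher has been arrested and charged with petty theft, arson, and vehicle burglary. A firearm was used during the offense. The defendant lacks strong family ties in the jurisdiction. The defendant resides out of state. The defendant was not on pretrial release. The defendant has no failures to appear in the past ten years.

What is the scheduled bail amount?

Base amounts from the schedule: petty theft $1100; arson $465700; vehicle burglary $5000.
Stacking rule: highest base plus $25000 per additional charge. Highest is arson at $465700; 2 additional charges → +$50000. Combined base = $515700.
Firearm was used or possessed during the offense (+$13000 flat): $515700 + $13000 = $528700.
Net percentage adjustment: −35% +50% = +15%. $528700 × 1.15 = $608005.
$608005 is within the $900000 maximum.
$608005 is at or above the $6000 minimum.

$608005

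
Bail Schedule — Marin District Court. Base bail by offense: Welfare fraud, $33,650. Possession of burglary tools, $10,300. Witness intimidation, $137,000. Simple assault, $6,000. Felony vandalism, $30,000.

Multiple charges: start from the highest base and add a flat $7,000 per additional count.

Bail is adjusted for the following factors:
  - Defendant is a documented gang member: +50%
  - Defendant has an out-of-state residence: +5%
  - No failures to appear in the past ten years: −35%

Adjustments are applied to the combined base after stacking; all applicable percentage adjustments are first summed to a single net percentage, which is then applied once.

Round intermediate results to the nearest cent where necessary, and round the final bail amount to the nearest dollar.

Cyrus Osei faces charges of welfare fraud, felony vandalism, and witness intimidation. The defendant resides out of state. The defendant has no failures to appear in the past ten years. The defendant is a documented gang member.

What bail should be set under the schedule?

Base amounts from the schedule: welfare fraud $33,650; felony vandalism $30,000; witness intimidation $137,000.
Stacking rule: highest base plus $7,000 per additional charge. Highest is witness intimidation at $137,000; 2 additional charges → +$14,000. Combined base = $151,000.
Net percentage adjustment: +50% +5% −35% = +20%. $151,000 × 1.2 = $181,200.

$181,200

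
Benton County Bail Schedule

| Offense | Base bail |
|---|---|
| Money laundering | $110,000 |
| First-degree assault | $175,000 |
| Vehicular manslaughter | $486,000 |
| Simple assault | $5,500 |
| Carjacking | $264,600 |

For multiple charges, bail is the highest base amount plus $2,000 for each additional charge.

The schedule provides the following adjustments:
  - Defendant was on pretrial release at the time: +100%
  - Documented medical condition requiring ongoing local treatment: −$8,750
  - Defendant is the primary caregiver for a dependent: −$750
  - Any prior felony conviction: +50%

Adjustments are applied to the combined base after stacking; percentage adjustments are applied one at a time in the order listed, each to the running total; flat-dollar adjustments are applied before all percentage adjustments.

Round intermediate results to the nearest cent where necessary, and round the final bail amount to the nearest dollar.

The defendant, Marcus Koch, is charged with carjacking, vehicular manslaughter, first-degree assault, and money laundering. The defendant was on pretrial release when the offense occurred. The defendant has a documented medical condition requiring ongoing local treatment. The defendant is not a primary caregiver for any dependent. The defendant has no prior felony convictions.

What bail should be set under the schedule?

Base amounts from the schedule: carjacking $264,600; vehicular manslaughter $486,000; first-degree assault $175,000; money laundering $110,000.
Stacking rule: highest base plus $2,000 per additional charge. Highest is vehicular manslaughter at $486,000; 3 additional charges → +$6,000. Combined base = $492,000.
Documented medical condition requiring ongoing local treatment (−$8,750 flat): $492,000 − $8,750 = $483,250.
Defendant was on pretrial release at the time (+100%): $483,250 × 2 = $966,500.

$966,500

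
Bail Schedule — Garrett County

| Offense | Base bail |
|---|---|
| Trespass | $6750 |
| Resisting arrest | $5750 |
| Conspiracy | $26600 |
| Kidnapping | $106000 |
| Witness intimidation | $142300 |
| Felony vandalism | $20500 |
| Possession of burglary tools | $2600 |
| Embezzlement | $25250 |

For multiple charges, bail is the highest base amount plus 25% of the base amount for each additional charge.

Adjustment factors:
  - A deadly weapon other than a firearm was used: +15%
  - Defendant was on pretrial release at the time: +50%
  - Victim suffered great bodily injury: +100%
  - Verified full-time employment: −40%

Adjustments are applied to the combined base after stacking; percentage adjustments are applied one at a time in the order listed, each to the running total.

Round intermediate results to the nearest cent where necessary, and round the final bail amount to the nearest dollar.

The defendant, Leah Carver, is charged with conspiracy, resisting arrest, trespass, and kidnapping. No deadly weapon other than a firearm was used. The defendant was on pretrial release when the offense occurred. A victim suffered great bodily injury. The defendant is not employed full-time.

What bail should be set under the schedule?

Base amounts from the schedule: conspiracy $26600; resisting arrest $5750; trespass $6750; kidnapping $106000.
Stacking rule: highest base plus 25% of each additional charge. Highest is kidnapping at $106000. Additional: $26600 × 25% = $6650; $5750 × 25% = $1437.50; $6750 × 25% = $1687.50. Combined base = $106000 + $9775 = $115775.
Defendant was on pretrial release at the time (+50%): $115775 × 1.5 = $173662.50.
Victim suffered great bodily injury (+100%): $173662.50 × 2 = $347325.

$347325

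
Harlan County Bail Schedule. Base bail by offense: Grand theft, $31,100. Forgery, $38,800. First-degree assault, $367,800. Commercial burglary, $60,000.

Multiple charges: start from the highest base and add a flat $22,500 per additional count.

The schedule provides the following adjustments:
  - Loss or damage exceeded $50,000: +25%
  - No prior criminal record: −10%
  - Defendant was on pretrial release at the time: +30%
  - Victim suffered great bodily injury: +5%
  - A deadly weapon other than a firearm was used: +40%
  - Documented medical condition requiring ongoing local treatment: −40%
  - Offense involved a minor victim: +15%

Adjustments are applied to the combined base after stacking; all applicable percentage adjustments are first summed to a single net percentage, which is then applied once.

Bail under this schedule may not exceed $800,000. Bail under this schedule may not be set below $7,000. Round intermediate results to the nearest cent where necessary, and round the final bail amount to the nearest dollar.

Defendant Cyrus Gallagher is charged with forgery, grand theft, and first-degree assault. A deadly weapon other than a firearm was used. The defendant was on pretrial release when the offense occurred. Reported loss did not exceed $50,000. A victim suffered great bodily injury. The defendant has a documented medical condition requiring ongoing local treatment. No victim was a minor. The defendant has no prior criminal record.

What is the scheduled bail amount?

$516,000

Base amounts from the schedule: forgery $38,800; grand theft $31,100; first-degree assault $367,800.
Stacking rule: highest base plus $22,500 per additional charge. Highest is first-degree assault at $367,800; 2 additional charges → +$45,000. Combined base = $412,800.
Net percentage adjustment: −10% +30% +5% +40% −40% = +25%. $412,800 × 1.25 = $516,000.
$516,000 is within the $800,000 maximum.
$516,000 is at or above the $7,000 minimum.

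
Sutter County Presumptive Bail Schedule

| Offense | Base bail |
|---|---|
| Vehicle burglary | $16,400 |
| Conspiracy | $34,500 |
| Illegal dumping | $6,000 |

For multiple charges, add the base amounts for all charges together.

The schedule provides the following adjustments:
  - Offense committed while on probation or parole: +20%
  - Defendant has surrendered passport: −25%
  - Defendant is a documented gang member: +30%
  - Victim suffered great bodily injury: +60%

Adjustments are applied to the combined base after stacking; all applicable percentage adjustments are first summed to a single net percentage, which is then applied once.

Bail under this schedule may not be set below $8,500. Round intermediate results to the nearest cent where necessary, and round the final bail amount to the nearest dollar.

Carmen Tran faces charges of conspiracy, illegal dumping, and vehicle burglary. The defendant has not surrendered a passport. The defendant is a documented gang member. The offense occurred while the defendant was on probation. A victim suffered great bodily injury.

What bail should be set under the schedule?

Base amounts from the schedule: conspiracy $34,500; illegal dumping $6,000; vehicle burglary $16,400.
Stacking rule: sum of all bases. $34,500 + $6,000 + $16,400 = $56,900.
Net percentage adjustment: +20% +30% +60% = +110%. $56,900 × 2.1 = $119,490.
$119,490 is at or above the $8,500 minimum.

$119,490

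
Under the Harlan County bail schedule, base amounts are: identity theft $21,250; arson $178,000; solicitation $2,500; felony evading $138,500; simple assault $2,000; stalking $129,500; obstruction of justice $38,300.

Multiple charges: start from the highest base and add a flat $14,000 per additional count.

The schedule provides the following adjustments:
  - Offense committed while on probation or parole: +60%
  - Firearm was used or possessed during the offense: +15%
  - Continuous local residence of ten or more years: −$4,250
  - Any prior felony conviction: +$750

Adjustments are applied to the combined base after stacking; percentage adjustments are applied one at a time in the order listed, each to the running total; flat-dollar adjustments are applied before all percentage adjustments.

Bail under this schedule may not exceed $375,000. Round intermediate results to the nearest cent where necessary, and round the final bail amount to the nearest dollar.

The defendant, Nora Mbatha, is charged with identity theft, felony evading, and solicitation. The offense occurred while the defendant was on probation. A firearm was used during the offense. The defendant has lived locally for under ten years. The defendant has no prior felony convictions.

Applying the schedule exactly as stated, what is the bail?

$306,360

Base amounts from the schedule: identity theft $21,250; felony evading $138,500; solicitation $2,500.
Stacking rule: highest base plus $14,000 per additional charge. Highest is felony evading at $138,500; 2 additional charges → +$28,000. Combined base = $166,500.
Offense committed while on probation or parole (+60%): $166,500 × 1.6 = $266,400.
Firearm was used or possessed during the offense (+15%): $266,400 × 1.15 = $306,360.
$306,360 is within the $375,000 maximum.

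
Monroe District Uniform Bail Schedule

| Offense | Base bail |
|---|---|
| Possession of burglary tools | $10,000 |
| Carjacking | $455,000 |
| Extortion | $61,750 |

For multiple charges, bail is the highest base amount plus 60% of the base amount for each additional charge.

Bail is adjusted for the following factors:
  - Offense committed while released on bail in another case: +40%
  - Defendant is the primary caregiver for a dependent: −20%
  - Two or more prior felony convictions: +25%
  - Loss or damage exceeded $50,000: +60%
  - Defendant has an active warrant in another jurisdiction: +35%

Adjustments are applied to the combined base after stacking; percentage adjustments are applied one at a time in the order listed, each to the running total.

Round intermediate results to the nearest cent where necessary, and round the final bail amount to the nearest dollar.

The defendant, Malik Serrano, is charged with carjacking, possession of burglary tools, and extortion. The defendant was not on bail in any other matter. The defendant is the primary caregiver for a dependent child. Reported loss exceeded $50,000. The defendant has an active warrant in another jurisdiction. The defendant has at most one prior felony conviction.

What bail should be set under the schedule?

$860,630

Base amounts from the schedule: carjacking $455,000; possession of burglary tools $10,000; extortion $61,750.
Stacking rule: highest base plus 60% of each additional charge. Highest is carjacking at $455,000. Additional: $10,000 × 60% = $6,000; $61,750 × 60% = $37,050. Combined base = $455,000 + $43,050 = $498,050.
Defendant is the primary caregiver for a dependent (−20%): $498,050 × 0.8 = $398,440.
Loss or damage exceeded $50,000 (+60%): $398,440 × 1.6 = $637,504.
Defendant has an active warrant in another jurisdiction (+35%): $637,504 × 1.35 = $860,630.40.
Rounded to the nearest dollar: $860,630.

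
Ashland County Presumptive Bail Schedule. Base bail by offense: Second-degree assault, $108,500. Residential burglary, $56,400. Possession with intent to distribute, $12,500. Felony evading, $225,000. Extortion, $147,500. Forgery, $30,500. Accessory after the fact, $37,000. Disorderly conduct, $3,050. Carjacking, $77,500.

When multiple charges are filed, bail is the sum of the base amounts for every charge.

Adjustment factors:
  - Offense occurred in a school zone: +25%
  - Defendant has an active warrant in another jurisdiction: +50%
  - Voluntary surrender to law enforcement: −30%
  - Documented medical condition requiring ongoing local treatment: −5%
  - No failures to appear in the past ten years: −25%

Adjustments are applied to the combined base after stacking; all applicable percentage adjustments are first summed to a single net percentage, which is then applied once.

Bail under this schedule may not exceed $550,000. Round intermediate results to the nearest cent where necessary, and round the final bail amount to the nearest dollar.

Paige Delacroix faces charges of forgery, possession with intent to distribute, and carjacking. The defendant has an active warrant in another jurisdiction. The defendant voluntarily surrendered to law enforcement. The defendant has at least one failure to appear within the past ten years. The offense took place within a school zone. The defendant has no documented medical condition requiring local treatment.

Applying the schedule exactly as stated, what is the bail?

Base amounts from the schedule: forgery $30,500; possession with intent to distribute $12,500; carjacking $77,500.
Stacking rule: sum of all bases. $30,500 + $12,500 + $77,500 = $120,500.
Net percentage adjustment: +25% +50% −30% = +45%. $120,500 × 1.45 = $174,725.
$174,725 is within the $550,000 maximum.

$174,725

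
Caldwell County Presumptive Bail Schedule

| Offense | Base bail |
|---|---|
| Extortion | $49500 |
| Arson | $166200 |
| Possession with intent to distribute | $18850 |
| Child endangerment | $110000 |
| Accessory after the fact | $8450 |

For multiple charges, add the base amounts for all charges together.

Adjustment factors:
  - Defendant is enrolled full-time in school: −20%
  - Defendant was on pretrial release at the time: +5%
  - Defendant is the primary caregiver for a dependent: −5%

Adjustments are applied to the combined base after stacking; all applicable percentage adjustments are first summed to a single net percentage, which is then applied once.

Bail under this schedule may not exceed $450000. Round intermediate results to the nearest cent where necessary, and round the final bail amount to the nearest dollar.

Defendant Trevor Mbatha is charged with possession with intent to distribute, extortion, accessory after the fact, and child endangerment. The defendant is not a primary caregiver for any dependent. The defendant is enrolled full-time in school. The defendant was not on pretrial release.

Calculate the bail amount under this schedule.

Base amounts from the schedule: possession with intent to distribute $18850; extortion $49500; accessory after the fact $8450; child endangerment $110000.
Stacking rule: sum of all bases. $18850 + $49500 + $8450 + $110000 = $186800.
Defendant is enrolled full-time in school (−20%): $186800 × 0.8 = $149440.
$149440 is within the $450000 maximum.

$149440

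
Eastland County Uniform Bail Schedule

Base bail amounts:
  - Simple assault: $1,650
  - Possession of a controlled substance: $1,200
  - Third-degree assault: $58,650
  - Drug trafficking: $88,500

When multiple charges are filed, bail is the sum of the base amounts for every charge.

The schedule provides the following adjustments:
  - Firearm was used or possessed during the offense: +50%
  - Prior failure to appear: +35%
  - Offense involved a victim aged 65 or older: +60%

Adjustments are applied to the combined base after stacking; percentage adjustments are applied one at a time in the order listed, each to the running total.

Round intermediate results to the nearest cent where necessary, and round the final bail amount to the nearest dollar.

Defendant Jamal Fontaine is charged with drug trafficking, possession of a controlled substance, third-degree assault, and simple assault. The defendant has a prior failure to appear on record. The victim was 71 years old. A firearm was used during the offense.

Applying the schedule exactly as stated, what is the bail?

Base amounts from the schedule: drug trafficking $88,500; possession of a controlled substance $1,200; third-degree assault $58,650; simple assault $1,650.
Stacking rule: sum of all bases. $88,500 + $1,200 + $58,650 + $1,650 = $150,000.
Firearm was used or possessed during the offense (+50%): $150,000 × 1.5 = $225,000.
Prior failure to appear (+35%): $225,000 × 1.35 = $303,750.
Offense involved a victim aged 65 or older (+60%): $303,750 × 1.6 = $486,000.

$486,000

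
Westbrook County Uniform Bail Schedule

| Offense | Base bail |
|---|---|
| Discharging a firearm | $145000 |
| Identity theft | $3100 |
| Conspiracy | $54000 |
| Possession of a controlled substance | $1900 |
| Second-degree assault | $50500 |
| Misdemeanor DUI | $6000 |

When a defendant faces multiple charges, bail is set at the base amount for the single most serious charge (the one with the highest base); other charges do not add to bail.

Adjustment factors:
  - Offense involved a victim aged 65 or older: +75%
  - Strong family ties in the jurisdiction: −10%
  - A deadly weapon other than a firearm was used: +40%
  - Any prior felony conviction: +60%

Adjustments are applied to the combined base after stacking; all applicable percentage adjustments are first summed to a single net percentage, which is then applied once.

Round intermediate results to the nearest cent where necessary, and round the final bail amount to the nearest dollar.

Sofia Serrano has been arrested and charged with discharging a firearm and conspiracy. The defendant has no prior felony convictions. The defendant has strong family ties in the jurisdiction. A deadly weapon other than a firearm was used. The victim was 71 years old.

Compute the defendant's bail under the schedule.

Base amounts from the schedule: discharging a firearm $145000; conspiracy $54000.
Stacking rule: use the highest base only. Highest is discharging a firearm at $145000. Combined base = $145000.
Net percentage adjustment: +75% −10% +40% = +105%. $145000 × 2.05 = $297250.

$297250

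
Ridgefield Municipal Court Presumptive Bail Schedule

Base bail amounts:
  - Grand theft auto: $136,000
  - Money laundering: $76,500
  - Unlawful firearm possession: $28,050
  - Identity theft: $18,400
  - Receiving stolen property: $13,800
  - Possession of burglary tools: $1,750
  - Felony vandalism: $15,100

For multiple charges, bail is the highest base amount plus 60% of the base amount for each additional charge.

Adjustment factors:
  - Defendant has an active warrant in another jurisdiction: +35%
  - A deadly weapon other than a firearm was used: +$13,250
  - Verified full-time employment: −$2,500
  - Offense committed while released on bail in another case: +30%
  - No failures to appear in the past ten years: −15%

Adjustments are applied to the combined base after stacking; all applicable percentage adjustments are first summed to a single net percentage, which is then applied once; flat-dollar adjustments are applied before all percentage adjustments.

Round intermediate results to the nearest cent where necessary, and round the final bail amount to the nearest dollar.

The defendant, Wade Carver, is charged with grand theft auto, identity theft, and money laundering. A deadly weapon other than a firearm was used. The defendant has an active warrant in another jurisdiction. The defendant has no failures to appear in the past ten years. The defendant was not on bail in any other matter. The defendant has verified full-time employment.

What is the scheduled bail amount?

Base amounts from the schedule: grand theft auto $136,000; identity theft $18,400; money laundering $76,500.
Stacking rule: highest base plus 60% of each additional charge. Highest is grand theft auto at $136,000. Additional: $18,400 × 60% = $11,040; $76,500 × 60% = $45,900. Combined base = $136,000 + $56,940 = $192,940.
A deadly weapon other than a firearm was used (+$13,250 flat): $192,940 + $13,250 = $206,190.
Verified full-time employment (−$2,500 flat): $206,190 − $2,500 = $203,690.
Net percentage adjustment: +35% −15% = +20%. $203,690 × 1.2 = $244,428.

$244,428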